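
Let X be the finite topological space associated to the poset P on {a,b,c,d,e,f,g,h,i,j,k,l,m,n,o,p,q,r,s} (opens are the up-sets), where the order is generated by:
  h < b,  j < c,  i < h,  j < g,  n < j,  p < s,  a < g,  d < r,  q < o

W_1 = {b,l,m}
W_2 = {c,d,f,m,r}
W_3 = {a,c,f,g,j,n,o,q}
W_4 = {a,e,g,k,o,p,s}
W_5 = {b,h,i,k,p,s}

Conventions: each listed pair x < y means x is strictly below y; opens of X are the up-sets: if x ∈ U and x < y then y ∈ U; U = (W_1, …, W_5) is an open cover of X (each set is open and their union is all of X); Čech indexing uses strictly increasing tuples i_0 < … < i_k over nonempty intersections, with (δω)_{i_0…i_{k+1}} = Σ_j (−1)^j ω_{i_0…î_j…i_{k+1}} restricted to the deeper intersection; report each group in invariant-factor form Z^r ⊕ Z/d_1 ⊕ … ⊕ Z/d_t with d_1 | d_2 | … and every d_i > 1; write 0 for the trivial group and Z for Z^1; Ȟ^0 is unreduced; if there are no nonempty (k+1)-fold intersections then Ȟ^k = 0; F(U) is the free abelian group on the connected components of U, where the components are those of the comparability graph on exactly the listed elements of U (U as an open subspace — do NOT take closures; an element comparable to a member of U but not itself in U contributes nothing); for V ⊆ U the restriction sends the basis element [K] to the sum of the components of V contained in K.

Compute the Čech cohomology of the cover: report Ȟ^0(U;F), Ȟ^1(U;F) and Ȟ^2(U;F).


nerve of the cover:
  W12={m} W15={b} W23={c,f} W34={a,g,o} W45={k,p,s}
components per intersection:
  W1: {b} {l} {m}
  W2: {c} {d,r} {f} {m}
  W3: {a,c,g,j,n} {f} {o,q}
  W4: {a,g} {e} {k} {o} {p,s}
  W5: {b,h,i} {k} {p,s}
  W12: {m}
  W15: {b}
  W23: {c} {f}
  W34: {a,g} {o}
  W45: {k} {p,s}
C dims 18,8; δ0: rk 8, SNF 1^8
Ȟ^0 = (18 − 8) − 0 = 10, so Ȟ^0 ≅ Z^10
Ȟ^1 = (8 − 0) − 8 = 0, so Ȟ^1 ≅ 0
Ȟ^2 = (0 − 0) − 0 = 0, so Ȟ^2 ≅ 0

Ȟ^0 = Z^10, Ȟ^1 = 0 and Ȟ^2 = 0


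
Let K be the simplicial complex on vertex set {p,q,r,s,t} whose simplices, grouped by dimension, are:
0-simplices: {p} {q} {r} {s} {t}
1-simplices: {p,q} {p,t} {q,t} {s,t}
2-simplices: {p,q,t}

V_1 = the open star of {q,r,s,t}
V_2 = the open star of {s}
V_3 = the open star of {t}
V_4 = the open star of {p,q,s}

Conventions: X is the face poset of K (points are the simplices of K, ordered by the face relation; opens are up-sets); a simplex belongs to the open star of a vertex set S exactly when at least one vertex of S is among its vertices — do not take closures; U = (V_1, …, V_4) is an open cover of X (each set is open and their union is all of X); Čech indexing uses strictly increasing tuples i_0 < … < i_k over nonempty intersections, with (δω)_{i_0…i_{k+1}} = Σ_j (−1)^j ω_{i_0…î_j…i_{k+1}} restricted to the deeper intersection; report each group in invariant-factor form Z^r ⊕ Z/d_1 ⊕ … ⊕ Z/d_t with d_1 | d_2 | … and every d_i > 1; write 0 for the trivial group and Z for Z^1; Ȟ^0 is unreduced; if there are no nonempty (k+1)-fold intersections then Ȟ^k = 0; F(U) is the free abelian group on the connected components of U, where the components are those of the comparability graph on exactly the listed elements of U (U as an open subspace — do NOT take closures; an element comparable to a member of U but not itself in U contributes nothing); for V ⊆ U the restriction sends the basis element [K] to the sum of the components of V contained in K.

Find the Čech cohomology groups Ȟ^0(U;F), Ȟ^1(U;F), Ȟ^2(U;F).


Ȟ^0 = Z^2, Ȟ^1 = 0 and Ȟ^2 = 0

nonempty intersections:
  V1={{q},{r},{s},{t},{p,q},{p,t},{q,t},{s,t},{p,q,t}} V2={{s},{s,t}} V3={{t},{p,t},{q,t},{s,t},{p,q,t}} V4={{p},{q},{s},{p,q},{p,t},{q,t},{s,t},{p,q,t}}
  V12={{s},{s,t}} V13={{t},{p,t},{q,t},{s,t},{p,q,t}} V14={{q},{s},{p,q},{p,t},{q,t},{s,t},{p,q,t}} V23={{s,t}} V24={{s},{s,t}} V34={{p,t},{q,t},{s,t},{p,q,t}}
  V123={{s,t}} V124={{s},{s,t}} V134={{p,t},{q,t},{s,t},{p,q,t}} V234={{s,t}}
  V1234={{s,t}}
components per intersection:
  V1: {{q},{s},{t},{p,q},{p,t},{q,t},{s,t},{p,q,t}} {{r}}
  V2: {{s},{s,t}}
  V3: {{t},{p,t},{q,t},{s,t},{p,q,t}}
  V4: {{p},{q},{p,q},{p,t},{q,t},{p,q,t}} {{s},{s,t}}
  V12: {{s},{s,t}}
  V13: {{t},{p,t},{q,t},{s,t},{p,q,t}}
  V14: {{q},{p,q},{p,t},{q,t},{p,q,t}} {{s},{s,t}}
  V23: {{s,t}}
  V24: {{s},{s,t}}
  V34: {{p,t},{q,t},{p,q,t}} {{s,t}}
  V123: {{s,t}}
  V124: {{s},{s,t}}
  V134: {{p,t},{q,t},{p,q,t}} {{s,t}}
  V234: {{s,t}}
  V1234: {{s,t}}
C dims 6,8,5,1; δ0: rk 4, SNF 1^4; δ1: rk 4, SNF 1^4; δ2: rk 1, SNF 1^1
Ȟ^0: (6−4)−0=2 ⇒ Z^2
Ȟ^1: (8−4)−4=0 ⇒ 0
Ȟ^2: (5−1)−4=0 ⇒ 0


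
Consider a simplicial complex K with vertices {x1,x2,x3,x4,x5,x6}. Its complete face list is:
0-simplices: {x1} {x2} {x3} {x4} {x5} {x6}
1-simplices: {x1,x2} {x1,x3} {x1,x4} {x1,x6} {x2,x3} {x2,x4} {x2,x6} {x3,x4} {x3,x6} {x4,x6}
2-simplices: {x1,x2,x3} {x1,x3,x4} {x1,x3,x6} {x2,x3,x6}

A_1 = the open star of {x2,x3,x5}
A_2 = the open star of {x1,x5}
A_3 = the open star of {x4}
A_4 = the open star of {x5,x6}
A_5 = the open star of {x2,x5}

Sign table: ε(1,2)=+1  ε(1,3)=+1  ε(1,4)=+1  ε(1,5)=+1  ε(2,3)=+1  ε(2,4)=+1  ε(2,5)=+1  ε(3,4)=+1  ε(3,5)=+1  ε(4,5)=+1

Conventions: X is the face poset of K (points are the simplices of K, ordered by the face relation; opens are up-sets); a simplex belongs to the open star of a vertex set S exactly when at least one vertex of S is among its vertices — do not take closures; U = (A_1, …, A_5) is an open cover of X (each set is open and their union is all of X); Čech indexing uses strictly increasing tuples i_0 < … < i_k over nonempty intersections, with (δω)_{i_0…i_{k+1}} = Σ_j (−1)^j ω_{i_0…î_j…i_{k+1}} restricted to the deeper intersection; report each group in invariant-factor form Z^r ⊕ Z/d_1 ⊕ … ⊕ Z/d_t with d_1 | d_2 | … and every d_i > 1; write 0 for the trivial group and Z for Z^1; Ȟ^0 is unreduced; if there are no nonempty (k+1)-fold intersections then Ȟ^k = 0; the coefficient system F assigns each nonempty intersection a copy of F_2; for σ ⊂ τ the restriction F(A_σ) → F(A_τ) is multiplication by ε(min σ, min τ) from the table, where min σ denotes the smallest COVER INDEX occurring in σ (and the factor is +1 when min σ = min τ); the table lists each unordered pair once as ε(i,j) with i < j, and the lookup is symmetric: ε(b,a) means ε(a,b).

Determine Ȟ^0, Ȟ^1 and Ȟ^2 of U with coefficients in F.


Ȟ^0 ≅ Z/2,  Ȟ^1 ≅ Z/2,  Ȟ^2 ≅ 0

nerve of the cover:
  A1={{x2},{x3},{x5},{x1,x2},{x1,x3},{x2,x3},{x2,x4},{x2,x6},{x3,x4},{x3,x6},{x1,x2,x3},{x1,x3,x4},{x1,x3,x6},{x2,x3,x6}} A2={{x1},{x5},{x1,x2},{x1,x3},{x1,x4},{x1,x6},{x1,x2,x3},{x1,x3,x4},{x1,x3,x6}} A3={{x4},{x1,x4},{x2,x4},{x3,x4},{x4,x6},{x1,x3,x4}} A4={{x5},{x6},{x1,x6},{x2,x6},{x3,x6},{x4,x6},{x1,x3,x6},{x2,x3,x6}} A5={{x2},{x5},{x1,x2},{x2,x3},{x2,x4},{x2,x6},{x1,x2,x3},{x2,x3,x6}}
  A12={{x5},{x1,x2},{x1,x3},{x1,x2,x3},{x1,x3,x4},{x1,x3,x6}} A13={{x2,x4},{x3,x4},{x1,x3,x4}} A14={{x5},{x2,x6},{x3,x6},{x1,x3,x6},{x2,x3,x6}} A15={{x2},{x5},{x1,x2},{x2,x3},{x2,x4},{x2,x6},{x1,x2,x3},{x2,x3,x6}} A23={{x1,x4},{x1,x3,x4}} A24={{x5},{x1,x6},{x1,x3,x6}} A25={{x5},{x1,x2},{x1,x2,x3}} A34={{x4,x6}} A35={{x2,x4}} A45={{x5},{x2,x6},{x2,x3,x6}}
  A123={{x1,x3,x4}} A124={{x5},{x1,x3,x6}} A125={{x5},{x1,x2},{x1,x2,x3}} A135={{x2,x4}} A145={{x5},{x2,x6},{x2,x3,x6}} A245={{x5}}
  A1245={{x5}}
C dims 5,10,6,1; δ0: rk_F2 4; δ1: rk_F2 5; δ2: rk_F2 1
Ȟ^0 = (5 − 4) − 0 = 1, so Ȟ^0 ≅ Z/2
Ȟ^1 = (10 − 5) − 4 = 1, so Ȟ^1 ≅ Z/2
Ȟ^2 = (6 − 1) − 5 = 0, so Ȟ^2 ≅ 0


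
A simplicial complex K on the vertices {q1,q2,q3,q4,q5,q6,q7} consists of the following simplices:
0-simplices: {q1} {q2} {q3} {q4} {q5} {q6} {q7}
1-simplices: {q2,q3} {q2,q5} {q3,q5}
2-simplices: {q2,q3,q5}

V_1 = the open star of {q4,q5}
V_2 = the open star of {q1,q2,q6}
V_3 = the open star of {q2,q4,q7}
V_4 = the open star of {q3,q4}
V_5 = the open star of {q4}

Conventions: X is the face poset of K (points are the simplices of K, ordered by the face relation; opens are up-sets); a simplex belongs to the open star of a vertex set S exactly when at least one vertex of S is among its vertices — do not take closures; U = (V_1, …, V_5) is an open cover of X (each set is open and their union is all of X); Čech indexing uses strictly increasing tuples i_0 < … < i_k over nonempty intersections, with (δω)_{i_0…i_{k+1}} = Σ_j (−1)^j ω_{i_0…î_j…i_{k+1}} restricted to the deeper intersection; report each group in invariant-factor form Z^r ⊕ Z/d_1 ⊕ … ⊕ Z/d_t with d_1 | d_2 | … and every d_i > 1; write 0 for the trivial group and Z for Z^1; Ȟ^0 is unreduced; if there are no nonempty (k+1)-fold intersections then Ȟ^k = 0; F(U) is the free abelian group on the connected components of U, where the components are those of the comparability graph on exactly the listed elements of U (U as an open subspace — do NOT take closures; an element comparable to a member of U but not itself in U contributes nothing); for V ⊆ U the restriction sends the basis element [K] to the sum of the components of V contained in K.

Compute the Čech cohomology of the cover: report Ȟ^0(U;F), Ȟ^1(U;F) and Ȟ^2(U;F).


nonempty intersections:
  V1={{q4},{q5},{q2,q5},{q3,q5},{q2,q3,q5}} V2={{q1},{q2},{q6},{q2,q3},{q2,q5},{q2,q3,q5}} V3={{q2},{q4},{q7},{q2,q3},{q2,q5},{q2,q3,q5}} V4={{q3},{q4},{q2,q3},{q3,q5},{q2,q3,q5}} V5={{q4}}
  V12={{q2,q5},{q2,q3,q5}} V13={{q4},{q2,q5},{q2,q3,q5}} V14={{q4},{q3,q5},{q2,q3,q5}} V15={{q4}} V23={{q2},{q2,q3},{q2,q5},{q2,q3,q5}} V24={{q2,q3},{q2,q3,q5}} V34={{q4},{q2,q3},{q2,q3,q5}} V35={{q4}} V45={{q4}}
  V123={{q2,q5},{q2,q3,q5}} V124={{q2,q3,q5}} V134={{q4},{q2,q3,q5}} V135={{q4}} V145={{q4}} V234={{q2,q3},{q2,q3,q5}} V345={{q4}}
  V1234={{q2,q3,q5}} V1345={{q4}}
components per intersection:
  V1: {{q4}} {{q5},{q2,q5},{q3,q5},{q2,q3,q5}}
  V2: {{q1}} {{q2},{q2,q3},{q2,q5},{q2,q3,q5}} {{q6}}
  V3: {{q2},{q2,q3},{q2,q5},{q2,q3,q5}} {{q4}} {{q7}}
  V4: {{q3},{q2,q3},{q3,q5},{q2,q3,q5}} {{q4}}
  V5: {{q4}}
  V12: {{q2,q5},{q2,q3,q5}}
  V13: {{q4}} {{q2,q5},{q2,q3,q5}}
  V14: {{q4}} {{q3,q5},{q2,q3,q5}}
  V15: {{q4}}
  V23: {{q2},{q2,q3},{q2,q5},{q2,q3,q5}}
  V24: {{q2,q3},{q2,q3,q5}}
  V34: {{q4}} {{q2,q3},{q2,q3,q5}}
  V35: {{q4}}
  V45: {{q4}}
  V123: {{q2,q5},{q2,q3,q5}}
  V124: {{q2,q3,q5}}
  V134: {{q4}} {{q2,q3,q5}}
  V135: {{q4}}
  V145: {{q4}}
  V234: {{q2,q3},{q2,q3,q5}}
  V345: {{q4}}
  V1234: {{q2,q3,q5}}
  V1345: {{q4}}
C dims 11,12,8,2; δ0: rk 6, SNF 1^6; δ1: rk 6, SNF 1^6; δ2: rk 2, SNF 1^2
Ȟ^0: (11−6)−0=5 ⇒ Z^5
Ȟ^1: (12−6)−6=0 ⇒ 0
Ȟ^2: (8−2)−6=0 ⇒ 0

Ȟ^0 ≅ Z^5, Ȟ^1 ≅ 0, Ȟ^2 ≅ 0


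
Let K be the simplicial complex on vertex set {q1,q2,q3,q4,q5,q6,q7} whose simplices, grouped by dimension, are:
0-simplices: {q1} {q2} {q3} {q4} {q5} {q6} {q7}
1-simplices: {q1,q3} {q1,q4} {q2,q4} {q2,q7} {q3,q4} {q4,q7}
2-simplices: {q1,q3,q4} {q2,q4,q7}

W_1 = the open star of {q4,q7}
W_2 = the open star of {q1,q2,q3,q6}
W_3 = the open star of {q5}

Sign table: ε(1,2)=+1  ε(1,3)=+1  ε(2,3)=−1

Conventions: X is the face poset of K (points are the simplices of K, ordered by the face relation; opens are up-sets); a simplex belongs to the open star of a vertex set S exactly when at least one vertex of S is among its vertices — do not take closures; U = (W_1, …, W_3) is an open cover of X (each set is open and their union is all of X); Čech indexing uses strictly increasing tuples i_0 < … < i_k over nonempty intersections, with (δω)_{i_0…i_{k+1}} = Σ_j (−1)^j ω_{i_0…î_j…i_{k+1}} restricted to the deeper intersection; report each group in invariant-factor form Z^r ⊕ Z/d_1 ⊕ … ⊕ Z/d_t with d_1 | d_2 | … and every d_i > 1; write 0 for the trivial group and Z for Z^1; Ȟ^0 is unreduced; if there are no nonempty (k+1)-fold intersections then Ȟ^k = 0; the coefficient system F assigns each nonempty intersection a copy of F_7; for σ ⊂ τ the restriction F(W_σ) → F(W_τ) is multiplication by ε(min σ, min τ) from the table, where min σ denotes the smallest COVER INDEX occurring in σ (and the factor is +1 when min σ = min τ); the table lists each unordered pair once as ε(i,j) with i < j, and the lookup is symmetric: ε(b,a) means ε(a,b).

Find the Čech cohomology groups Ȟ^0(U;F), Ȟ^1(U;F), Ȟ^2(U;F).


Ȟ^0 = Z/7 ⊕ Z/7, Ȟ^1 = 0, Ȟ^2 = 0

cover nerve:
  W1={{q4},{q7},{q1,q4},{q2,q4},{q2,q7},{q3,q4},{q4,q7},{q1,q3,q4},{q2,q4,q7}} W2={{q1},{q2},{q3},{q6},{q1,q3},{q1,q4},{q2,q4},{q2,q7},{q3,q4},{q1,q3,q4},{q2,q4,q7}} W3={{q5}}
  W12={{q1,q4},{q2,q4},{q2,q7},{q3,q4},{q1,q3,q4},{q2,q4,q7}}
C dims 3,1; δ0: rk_F7 1
Ȟ^0: (3−1)−0=2 ⇒ Z/7 ⊕ Z/7
Ȟ^1: (1−0)−1=0 ⇒ 0
Ȟ^2: (0−0)−0=0 ⇒ 0


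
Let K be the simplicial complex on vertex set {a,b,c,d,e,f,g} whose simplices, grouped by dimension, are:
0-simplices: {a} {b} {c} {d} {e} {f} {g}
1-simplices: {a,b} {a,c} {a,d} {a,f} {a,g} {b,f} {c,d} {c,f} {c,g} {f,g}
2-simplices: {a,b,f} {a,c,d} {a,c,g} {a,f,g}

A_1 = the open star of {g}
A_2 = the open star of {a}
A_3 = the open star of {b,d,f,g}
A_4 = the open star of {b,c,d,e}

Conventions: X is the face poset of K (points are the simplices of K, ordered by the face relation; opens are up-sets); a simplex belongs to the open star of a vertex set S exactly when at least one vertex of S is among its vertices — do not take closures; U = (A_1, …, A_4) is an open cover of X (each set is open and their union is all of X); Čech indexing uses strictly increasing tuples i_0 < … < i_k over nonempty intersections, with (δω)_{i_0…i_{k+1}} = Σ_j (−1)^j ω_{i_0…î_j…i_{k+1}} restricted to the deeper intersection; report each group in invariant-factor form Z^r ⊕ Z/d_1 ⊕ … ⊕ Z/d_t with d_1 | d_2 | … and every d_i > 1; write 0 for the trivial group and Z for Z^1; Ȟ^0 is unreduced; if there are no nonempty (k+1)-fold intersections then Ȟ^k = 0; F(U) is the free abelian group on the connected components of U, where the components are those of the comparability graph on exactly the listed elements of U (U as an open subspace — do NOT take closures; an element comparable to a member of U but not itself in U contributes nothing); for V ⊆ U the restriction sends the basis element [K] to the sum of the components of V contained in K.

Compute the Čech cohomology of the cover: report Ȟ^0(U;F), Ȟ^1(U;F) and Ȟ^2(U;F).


Ȟ^0 = Z^2, Ȟ^1 = Z, Ȟ^2 = 0

nonempty intersections:
  A1={{g},{a,g},{c,g},{f,g},{a,c,g},{a,f,g}} A2={{a},{a,b},{a,c},{a,d},{a,f},{a,g},{a,b,f},{a,c,d},{a,c,g},{a,f,g}} A3={{b},{d},{f},{g},{a,b},{a,d},{a,f},{a,g},{b,f},{c,d},{c,f},{c,g},{f,g},{a,b,f},{a,c,d},{a,c,g},{a,f,g}} A4={{b},{c},{d},{e},{a,b},{a,c},{a,d},{b,f},{c,d},{c,f},{c,g},{a,b,f},{a,c,d},{a,c,g}}
  A12={{a,g},{a,c,g},{a,f,g}} A13={{g},{a,g},{c,g},{f,g},{a,c,g},{a,f,g}} A14={{c,g},{a,c,g}} A23={{a,b},{a,d},{a,f},{a,g},{a,b,f},{a,c,d},{a,c,g},{a,f,g}} A24={{a,b},{a,c},{a,d},{a,b,f},{a,c,d},{a,c,g}} A34={{b},{d},{a,b},{a,d},{b,f},{c,d},{c,f},{c,g},{a,b,f},{a,c,d},{a,c,g}}
  A123={{a,g},{a,c,g},{a,f,g}} A124={{a,c,g}} A134={{c,g},{a,c,g}} A234={{a,b},{a,d},{a,b,f},{a,c,d},{a,c,g}}
  A1234={{a,c,g}}
components per intersection:
  A1: {{g},{a,g},{c,g},{f,g},{a,c,g},{a,f,g}}
  A2: {{a},{a,b},{a,c},{a,d},{a,f},{a,g},{a,b,f},{a,c,d},{a,c,g},{a,f,g}}
  A3: {{b},{f},{g},{a,b},{a,f},{a,g},{b,f},{c,f},{c,g},{f,g},{a,b,f},{a,c,g},{a,f,g}} {{d},{a,d},{c,d},{a,c,d}}
  A4: {{b},{a,b},{b,f},{a,b,f}} {{c},{d},{a,c},{a,d},{c,d},{c,f},{c,g},{a,c,d},{a,c,g}} {{e}}
  A12: {{a,g},{a,c,g},{a,f,g}}
  A13: {{g},{a,g},{c,g},{f,g},{a,c,g},{a,f,g}}
  A14: {{c,g},{a,c,g}}
  A23: {{a,b},{a,f},{a,g},{a,b,f},{a,c,g},{a,f,g}} {{a,d},{a,c,d}}
  A24: {{a,b},{a,b,f}} {{a,c},{a,d},{a,c,d},{a,c,g}}
  A34: {{b},{a,b},{b,f},{a,b,f}} {{d},{a,d},{c,d},{a,c,d}} {{c,f}} {{c,g},{a,c,g}}
  A123: {{a,g},{a,c,g},{a,f,g}}
  A124: {{a,c,g}}
  A134: {{c,g},{a,c,g}}
  A234: {{a,b},{a,b,f}} {{a,d},{a,c,d}} {{a,c,g}}
  A1234: {{a,c,g}}
C dims 7,11,6,1; δ0: rk 5, SNF 1^5; δ1: rk 5, SNF 1^5; δ2: rk 1, SNF 1^1
Ȟ^0: (7−5)−0=2 ⇒ Z^2
Ȟ^1: (11−5)−5=1 ⇒ Z
Ȟ^2: (6−1)−5=0 ⇒ 0


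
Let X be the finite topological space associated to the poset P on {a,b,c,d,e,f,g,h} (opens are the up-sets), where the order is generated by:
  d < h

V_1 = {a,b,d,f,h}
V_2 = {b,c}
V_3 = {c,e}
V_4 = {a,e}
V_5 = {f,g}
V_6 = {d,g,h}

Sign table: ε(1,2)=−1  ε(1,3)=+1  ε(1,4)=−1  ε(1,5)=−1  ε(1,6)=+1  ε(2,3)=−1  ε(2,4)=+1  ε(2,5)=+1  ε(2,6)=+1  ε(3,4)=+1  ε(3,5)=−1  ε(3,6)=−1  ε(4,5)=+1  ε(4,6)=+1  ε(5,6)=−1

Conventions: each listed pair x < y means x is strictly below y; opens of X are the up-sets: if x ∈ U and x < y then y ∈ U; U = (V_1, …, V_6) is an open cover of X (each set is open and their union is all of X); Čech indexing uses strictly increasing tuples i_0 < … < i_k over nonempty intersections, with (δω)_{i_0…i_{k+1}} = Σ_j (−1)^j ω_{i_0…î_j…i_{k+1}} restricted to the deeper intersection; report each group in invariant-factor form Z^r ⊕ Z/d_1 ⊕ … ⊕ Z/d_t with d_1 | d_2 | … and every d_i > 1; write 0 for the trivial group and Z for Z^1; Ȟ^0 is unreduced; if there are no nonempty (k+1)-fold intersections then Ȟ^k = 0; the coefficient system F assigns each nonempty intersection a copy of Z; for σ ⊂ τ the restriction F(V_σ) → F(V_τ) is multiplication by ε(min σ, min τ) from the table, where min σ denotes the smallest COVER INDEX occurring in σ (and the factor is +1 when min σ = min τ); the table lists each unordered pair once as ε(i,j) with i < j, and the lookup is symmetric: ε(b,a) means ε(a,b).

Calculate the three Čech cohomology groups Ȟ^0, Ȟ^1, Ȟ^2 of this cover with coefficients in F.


Ȟ^0 = 0, Ȟ^1 = Z ⊕ Z/2 and Ȟ^2 = 0

nerve of the cover:
  V12={b} V14={a} V15={f} V16={d,h} V23={c} V34={e} V56={g}
C dims 6,7; δ0: rk 6, SNF 1^5·2
Ȟ^0 = (6 − 6) − 0 = 0, so Ȟ^0 ≅ 0
Ȟ^1 = (7 − 0) − 6 = 1 plus torsion [2], so Ȟ^1 ≅ Z ⊕ Z/2
Ȟ^2 = (0 − 0) − 0 = 0, so Ȟ^2 ≅ 0


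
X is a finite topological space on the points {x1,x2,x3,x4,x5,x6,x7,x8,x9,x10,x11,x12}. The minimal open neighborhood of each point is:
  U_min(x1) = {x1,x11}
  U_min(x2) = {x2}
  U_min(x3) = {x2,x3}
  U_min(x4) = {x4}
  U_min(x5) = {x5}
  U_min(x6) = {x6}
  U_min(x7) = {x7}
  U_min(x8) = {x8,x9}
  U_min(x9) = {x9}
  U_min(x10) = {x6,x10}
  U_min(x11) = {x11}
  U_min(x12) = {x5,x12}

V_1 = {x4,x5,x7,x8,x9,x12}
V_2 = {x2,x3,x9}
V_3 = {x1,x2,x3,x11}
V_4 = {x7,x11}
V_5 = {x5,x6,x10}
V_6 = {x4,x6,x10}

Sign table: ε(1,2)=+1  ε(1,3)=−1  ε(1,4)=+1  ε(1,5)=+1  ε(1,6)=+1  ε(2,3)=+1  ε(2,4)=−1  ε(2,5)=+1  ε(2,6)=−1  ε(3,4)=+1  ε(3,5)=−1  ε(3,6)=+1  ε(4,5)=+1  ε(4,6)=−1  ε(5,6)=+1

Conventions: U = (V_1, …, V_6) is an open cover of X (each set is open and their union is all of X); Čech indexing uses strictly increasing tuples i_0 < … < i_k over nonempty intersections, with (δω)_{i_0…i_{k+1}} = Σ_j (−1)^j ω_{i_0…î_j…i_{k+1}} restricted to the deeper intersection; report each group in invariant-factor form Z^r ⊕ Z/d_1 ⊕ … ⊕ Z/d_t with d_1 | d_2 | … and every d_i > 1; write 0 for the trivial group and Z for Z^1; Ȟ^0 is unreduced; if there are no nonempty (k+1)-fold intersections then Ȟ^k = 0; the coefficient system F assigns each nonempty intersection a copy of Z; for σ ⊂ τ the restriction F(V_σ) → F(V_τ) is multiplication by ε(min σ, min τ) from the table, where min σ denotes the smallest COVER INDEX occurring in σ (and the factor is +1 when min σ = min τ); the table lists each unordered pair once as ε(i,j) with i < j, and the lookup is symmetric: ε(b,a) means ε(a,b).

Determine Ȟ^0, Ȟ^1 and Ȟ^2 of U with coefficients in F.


Ȟ^0 ≅ Z,  Ȟ^1 ≅ Z^2,  Ȟ^2 ≅ 0

nerve of the cover:
  V12={x9} V14={x7} V15={x5} V16={x4} V23={x2,x3} V34={x11} V56={x6,x10}
C dims 6,7; δ0: rk 5, SNF 1^5
Ȟ^0 = (6 − 5) − 0 = 1, so Ȟ^0 ≅ Z
Ȟ^1 = (7 − 0) − 5 = 2, so Ȟ^1 ≅ Z^2
Ȟ^2 = (0 − 0) − 0 = 0, so Ȟ^2 ≅ 0


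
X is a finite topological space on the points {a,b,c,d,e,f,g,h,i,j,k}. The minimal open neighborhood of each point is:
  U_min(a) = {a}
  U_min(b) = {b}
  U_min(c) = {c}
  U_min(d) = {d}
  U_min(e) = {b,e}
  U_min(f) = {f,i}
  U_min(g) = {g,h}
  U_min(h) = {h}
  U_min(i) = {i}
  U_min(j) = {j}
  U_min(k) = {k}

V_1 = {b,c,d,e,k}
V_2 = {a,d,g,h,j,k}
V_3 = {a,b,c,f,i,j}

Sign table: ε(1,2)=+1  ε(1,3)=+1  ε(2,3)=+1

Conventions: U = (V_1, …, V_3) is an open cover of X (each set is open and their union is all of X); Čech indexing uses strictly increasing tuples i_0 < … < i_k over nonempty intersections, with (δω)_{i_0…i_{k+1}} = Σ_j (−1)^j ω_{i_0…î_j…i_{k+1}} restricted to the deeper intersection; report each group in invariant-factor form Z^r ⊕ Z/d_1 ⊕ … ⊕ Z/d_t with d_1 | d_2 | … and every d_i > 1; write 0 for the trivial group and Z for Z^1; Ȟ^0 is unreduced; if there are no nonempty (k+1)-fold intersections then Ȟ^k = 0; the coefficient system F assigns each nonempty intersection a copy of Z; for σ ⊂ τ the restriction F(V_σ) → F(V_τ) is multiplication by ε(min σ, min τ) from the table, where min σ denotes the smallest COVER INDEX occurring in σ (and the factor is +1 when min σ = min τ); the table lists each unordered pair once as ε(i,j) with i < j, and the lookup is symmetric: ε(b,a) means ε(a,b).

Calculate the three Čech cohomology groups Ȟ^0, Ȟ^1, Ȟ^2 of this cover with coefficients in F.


intersection data:
  V12={d,k} V13={b,c} V23={a,j}
C dims 3,3; δ0: rk 2, SNF 1^2
Ȟ^0 = (3 − 2) − 0 = 1, so Ȟ^0 ≅ Z
Ȟ^1 = (3 − 0) − 2 = 1, so Ȟ^1 ≅ Z
Ȟ^2 = (0 − 0) − 0 = 0, so Ȟ^2 ≅ 0

Ȟ^0(U;F) ≅ Z, Ȟ^1(U;F) ≅ Z, Ȟ^2(U;F) ≅ 0


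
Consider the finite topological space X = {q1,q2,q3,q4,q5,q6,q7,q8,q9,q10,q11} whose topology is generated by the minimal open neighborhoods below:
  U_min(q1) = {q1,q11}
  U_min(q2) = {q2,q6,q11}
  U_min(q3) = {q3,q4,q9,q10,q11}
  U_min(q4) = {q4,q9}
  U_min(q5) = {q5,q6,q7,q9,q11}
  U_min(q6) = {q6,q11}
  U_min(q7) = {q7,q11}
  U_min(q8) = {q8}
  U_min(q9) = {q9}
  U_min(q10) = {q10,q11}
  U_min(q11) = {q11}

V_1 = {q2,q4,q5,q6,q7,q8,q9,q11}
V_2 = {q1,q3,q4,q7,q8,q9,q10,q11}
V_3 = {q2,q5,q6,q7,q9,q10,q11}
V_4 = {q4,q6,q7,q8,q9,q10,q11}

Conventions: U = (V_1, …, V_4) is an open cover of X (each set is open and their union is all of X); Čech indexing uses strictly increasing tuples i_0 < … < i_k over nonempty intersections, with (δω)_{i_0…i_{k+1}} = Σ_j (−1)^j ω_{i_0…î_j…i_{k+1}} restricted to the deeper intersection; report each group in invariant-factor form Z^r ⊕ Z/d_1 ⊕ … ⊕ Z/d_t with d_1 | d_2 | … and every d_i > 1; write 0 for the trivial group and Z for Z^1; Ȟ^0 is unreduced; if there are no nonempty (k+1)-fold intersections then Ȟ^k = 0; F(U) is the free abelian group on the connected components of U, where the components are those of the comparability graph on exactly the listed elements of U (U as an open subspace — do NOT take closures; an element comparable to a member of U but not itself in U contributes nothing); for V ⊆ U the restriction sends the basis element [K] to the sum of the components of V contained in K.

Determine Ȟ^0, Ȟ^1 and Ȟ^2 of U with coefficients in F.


intersection data:
  V12={q4,q7,q8,q9,q11} V13={q2,q5,q6,q7,q9,q11} V14={q4,q6,q7,q8,q9,q11} V23={q7,q9,q10,q11} V24={q4,q7,q8,q9,q10,q11} V34={q6,q7,q9,q10,q11}
  V123={q7,q9,q11} V124={q4,q7,q8,q9,q11} V134={q6,q7,q9,q11} V234={q7,q9,q10,q11}
  V1234={q7,q9,q11}
components per intersection:
  V1: {q2,q4,q5,q6,q7,q9,q11} {q8}
  V2: {q1,q3,q4,q7,q9,q10,q11} {q8}
  V3: {q2,q5,q6,q7,q9,q10,q11}
  V4: {q4,q9} {q6,q7,q10,q11} {q8}
  V12: {q4,q9} {q7,q11} {q8}
  V13: {q2,q5,q6,q7,q9,q11}
  V14: {q4,q9} {q6,q7,q11} {q8}
  V23: {q7,q10,q11} {q9}
  V24: {q4,q9} {q7,q10,q11} {q8}
  V34: {q6,q7,q10,q11} {q9}
  V123: {q7,q11} {q9}
  V124: {q4,q9} {q7,q11} {q8}
  V134: {q6,q7,q11} {q9}
  V234: {q7,q10,q11} {q9}
  V1234: {q7,q11} {q9}
C dims 8,14,9,2; δ0: rk 6, SNF 1^6; δ1: rk 7, SNF 1^7; δ2: rk 2, SNF 1^2
Ȟ^0 = (8 − 6) − 0 = 2, so Ȟ^0 ≅ Z^2
Ȟ^1 = (14 − 7) − 6 = 1, so Ȟ^1 ≅ Z
Ȟ^2 = (9 − 2) − 7 = 0, so Ȟ^2 ≅ 0

Ȟ^0 = Z^2,  Ȟ^1 = Z,  Ȟ^2 = 0


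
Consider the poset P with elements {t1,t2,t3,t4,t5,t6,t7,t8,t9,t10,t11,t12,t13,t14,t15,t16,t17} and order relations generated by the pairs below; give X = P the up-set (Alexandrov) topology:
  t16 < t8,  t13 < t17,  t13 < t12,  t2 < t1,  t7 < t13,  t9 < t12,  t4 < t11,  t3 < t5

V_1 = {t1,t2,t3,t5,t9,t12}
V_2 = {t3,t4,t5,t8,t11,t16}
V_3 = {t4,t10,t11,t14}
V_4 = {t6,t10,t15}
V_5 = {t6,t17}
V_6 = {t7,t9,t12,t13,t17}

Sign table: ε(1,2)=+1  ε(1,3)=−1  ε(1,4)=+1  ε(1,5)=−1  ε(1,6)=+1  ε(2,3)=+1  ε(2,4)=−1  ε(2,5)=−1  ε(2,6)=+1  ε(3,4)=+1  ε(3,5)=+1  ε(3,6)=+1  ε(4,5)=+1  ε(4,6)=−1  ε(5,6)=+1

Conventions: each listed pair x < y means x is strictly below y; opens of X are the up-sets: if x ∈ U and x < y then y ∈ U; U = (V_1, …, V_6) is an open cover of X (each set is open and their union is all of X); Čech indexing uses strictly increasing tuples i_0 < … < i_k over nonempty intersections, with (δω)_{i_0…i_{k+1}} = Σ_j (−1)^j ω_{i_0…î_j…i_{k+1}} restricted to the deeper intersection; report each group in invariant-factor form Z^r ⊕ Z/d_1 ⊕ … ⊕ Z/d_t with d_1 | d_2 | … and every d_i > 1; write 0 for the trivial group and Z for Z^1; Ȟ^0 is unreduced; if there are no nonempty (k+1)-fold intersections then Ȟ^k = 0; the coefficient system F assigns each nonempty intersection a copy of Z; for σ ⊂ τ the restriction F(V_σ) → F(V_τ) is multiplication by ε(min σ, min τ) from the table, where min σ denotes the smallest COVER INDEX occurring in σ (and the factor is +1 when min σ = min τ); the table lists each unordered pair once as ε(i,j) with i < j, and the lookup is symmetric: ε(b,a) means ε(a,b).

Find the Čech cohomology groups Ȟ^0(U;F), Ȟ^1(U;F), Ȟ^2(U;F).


Ȟ^0 ≅ Z; Ȟ^1 ≅ Z; Ȟ^2 ≅ 0

intersection data:
  V12={t3,t5} V16={t9,t12} V23={t4,t11} V34={t10} V45={t6} V56={t17}
C dims 6,6; δ0: rk 5, SNF 1^5
Ȟ^0 = (6 − 5) − 0 = 1, so Ȟ^0 ≅ Z
Ȟ^1 = (6 − 0) − 5 = 1, so Ȟ^1 ≅ Z
Ȟ^2 = (0 − 0) − 0 = 0, so Ȟ^2 ≅ 0


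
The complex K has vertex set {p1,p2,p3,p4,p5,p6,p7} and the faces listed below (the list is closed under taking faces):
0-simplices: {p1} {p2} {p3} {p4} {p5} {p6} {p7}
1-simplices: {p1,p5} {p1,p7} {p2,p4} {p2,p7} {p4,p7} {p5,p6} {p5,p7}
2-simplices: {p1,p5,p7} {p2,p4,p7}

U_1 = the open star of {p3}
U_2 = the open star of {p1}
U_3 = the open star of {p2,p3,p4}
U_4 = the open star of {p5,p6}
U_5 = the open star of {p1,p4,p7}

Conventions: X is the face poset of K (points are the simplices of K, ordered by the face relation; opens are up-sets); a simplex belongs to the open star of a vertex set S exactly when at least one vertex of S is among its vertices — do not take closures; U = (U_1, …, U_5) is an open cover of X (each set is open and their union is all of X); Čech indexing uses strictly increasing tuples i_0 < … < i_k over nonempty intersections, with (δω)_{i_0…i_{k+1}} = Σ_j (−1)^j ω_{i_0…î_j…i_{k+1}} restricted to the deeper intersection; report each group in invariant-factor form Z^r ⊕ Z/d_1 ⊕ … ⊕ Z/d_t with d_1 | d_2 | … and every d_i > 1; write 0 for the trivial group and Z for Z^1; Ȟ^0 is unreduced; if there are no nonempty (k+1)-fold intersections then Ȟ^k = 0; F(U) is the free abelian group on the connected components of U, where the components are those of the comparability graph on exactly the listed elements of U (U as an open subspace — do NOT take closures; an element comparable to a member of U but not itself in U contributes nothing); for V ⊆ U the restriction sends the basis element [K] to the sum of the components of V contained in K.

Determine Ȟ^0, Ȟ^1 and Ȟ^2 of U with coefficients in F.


Ȟ^0 ≅ Z^2,  Ȟ^1 ≅ 0,  Ȟ^2 ≅ 0

cover nerve:
  U1={{p3}} U2={{p1},{p1,p5},{p1,p7},{p1,p5,p7}} U3={{p2},{p3},{p4},{p2,p4},{p2,p7},{p4,p7},{p2,p4,p7}} U4={{p5},{p6},{p1,p5},{p5,p6},{p5,p7},{p1,p5,p7}} U5={{p1},{p4},{p7},{p1,p5},{p1,p7},{p2,p4},{p2,p7},{p4,p7},{p5,p7},{p1,p5,p7},{p2,p4,p7}}
  U13={{p3}} U24={{p1,p5},{p1,p5,p7}} U25={{p1},{p1,p5},{p1,p7},{p1,p5,p7}} U35={{p4},{p2,p4},{p2,p7},{p4,p7},{p2,p4,p7}} U45={{p1,p5},{p5,p7},{p1,p5,p7}}
  U245={{p1,p5},{p1,p5,p7}}
components per intersection:
  U1: {{p3}}
  U2: {{p1},{p1,p5},{p1,p7},{p1,p5,p7}}
  U3: {{p2},{p4},{p2,p4},{p2,p7},{p4,p7},{p2,p4,p7}} {{p3}}
  U4: {{p5},{p6},{p1,p5},{p5,p6},{p5,p7},{p1,p5,p7}}
  U5: {{p1},{p4},{p7},{p1,p5},{p1,p7},{p2,p4},{p2,p7},{p4,p7},{p5,p7},{p1,p5,p7},{p2,p4,p7}}
  U13: {{p3}}
  U24: {{p1,p5},{p1,p5,p7}}
  U25: {{p1},{p1,p5},{p1,p7},{p1,p5,p7}}
  U35: {{p4},{p2,p4},{p2,p7},{p4,p7},{p2,p4,p7}}
  U45: {{p1,p5},{p5,p7},{p1,p5,p7}}
  U245: {{p1,p5},{p1,p5,p7}}
C dims 6,5,1; δ0: rk 4, SNF 1^4; δ1: rk 1, SNF 1^1
Ȟ^0: (6−4)−0=2 ⇒ Z^2
Ȟ^1: (5−1)−4=0 ⇒ 0
Ȟ^2: (1−0)−1=0 ⇒ 0


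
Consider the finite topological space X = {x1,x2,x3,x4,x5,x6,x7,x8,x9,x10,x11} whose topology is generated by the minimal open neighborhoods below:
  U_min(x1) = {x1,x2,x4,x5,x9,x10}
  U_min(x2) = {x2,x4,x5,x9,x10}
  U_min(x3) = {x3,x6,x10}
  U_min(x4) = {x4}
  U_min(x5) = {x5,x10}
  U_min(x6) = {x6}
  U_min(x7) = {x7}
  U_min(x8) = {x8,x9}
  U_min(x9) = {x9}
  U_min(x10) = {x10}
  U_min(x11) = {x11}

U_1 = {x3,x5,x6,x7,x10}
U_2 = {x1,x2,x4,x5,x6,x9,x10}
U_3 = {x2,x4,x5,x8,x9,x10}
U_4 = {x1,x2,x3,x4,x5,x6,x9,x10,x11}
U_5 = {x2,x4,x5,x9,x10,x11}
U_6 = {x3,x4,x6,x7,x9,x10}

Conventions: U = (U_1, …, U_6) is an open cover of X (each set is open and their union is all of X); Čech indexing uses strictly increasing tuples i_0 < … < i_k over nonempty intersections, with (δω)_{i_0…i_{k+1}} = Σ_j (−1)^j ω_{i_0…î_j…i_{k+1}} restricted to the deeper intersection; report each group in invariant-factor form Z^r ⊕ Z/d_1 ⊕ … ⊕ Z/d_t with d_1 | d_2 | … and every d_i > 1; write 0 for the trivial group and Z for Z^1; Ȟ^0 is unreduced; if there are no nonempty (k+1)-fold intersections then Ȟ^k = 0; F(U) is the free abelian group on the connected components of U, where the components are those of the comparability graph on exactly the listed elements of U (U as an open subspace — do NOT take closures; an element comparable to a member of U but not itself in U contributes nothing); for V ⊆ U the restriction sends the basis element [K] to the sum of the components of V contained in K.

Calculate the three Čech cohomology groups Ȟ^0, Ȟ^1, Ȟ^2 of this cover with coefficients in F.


nonempty intersections:
  U12={x5,x6,x10} U13={x5,x10} U14={x3,x5,x6,x10} U15={x5,x10} U16={x3,x6,x7,x10} U23={x2,x4,x5,x9,x10} U24={x1,x2,x4,x5,x6,x9,x10} U25={x2,x4,x5,x9,x10} U26={x4,x6,x9,x10} U34={x2,x4,x5,x9,x10} U35={x2,x4,x5,x9,x10} U36={x4,x9,x10} U45={x2,x4,x5,x9,x10,x11} U46={x3,x4,x6,x9,x10} U56={x4,x9,x10}
  U123={x5,x10} U124={x5,x6,x10} U125={x5,x10} U126={x6,x10} U134={x5,x10} U135={x5,x10} U136={x10} U145={x5,x10} U146={x3,x6,x10} U156={x10} U234={x2,x4,x5,x9,x10} U235={x2,x4,x5,x9,x10} U236={x4,x9,x10} U245={x2,x4,x5,x9,x10} U246={x4,x6,x9,x10} U256={x4,x9,x10} U345={x2,x4,x5,x9,x10} U346={x4,x9,x10} U356={x4,x9,x10} U456={x4,x9,x10}
  U1234={x5,x10} U1235={x5,x10} U1236={x10} U1245={x5,x10} U1246={x6,x10} U1256={x10} U1345={x5,x10} U1346={x10} U1356={x10} U1456={x10} U2345={x2,x4,x5,x9,x10} U2346={x4,x9,x10} U2356={x4,x9,x10} U2456={x4,x9,x10} U3456={x4,x9,x10}
  U12345={x5,x10} U12346={x10} U12356={x10} U12456={x10} U13456={x10} U23456={x4,x9,x10}
  U123456={x10}
components per intersection:
  U1: {x3,x5,x6,x10} {x7}
  U2: {x1,x2,x4,x5,x9,x10} {x6}
  U3: {x2,x4,x5,x8,x9,x10}
  U4: {x1,x2,x3,x4,x5,x6,x9,x10} {x11}
  U5: {x2,x4,x5,x9,x10} {x11}
  U6: {x3,x6,x10} {x4} {x7} {x9}
  U12: {x5,x10} {x6}
  U13: {x5,x10}
  U14: {x3,x5,x6,x10}
  U15: {x5,x10}
  U16: {x3,x6,x10} {x7}
  U23: {x2,x4,x5,x9,x10}
  U24: {x1,x2,x4,x5,x9,x10} {x6}
  U25: {x2,x4,x5,x9,x10}
  U26: {x4} {x6} {x9} {x10}
  U34: {x2,x4,x5,x9,x10}
  U35: {x2,x4,x5,x9,x10}
  U36: {x4} {x9} {x10}
  U45: {x2,x4,x5,x9,x10} {x11}
  U46: {x3,x6,x10} {x4} {x9}
  U56: {x4} {x9} {x10}
  U123: {x5,x10}
  U124: {x5,x10} {x6}
  U125: {x5,x10}
  U126: {x6} {x10}
  U134: {x5,x10}
  U135: {x5,x10}
  U136: {x10}
  U145: {x5,x10}
  U146: {x3,x6,x10}
  U156: {x10}
  U234: {x2,x4,x5,x9,x10}
  U235: {x2,x4,x5,x9,x10}
  U236: {x4} {x9} {x10}
  U245: {x2,x4,x5,x9,x10}
  U246: {x4} {x6} {x9} {x10}
  U256: {x4} {x9} {x10}
  U345: {x2,x4,x5,x9,x10}
  U346: {x4} {x9} {x10}
  U356: {x4} {x9} {x10}
  U456: {x4} {x9} {x10}
  U1234: {x5,x10}
  U1235: {x5,x10}
  U1236: {x10}
  U1245: {x5,x10}
  U1246: {x6} {x10}
  U1256: {x10}
  U1345: {x5,x10}
  U1346: {x10}
  U1356: {x10}
  U1456: {x10}
  U2345: {x2,x4,x5,x9,x10}
  U2346: {x4} {x9} {x10}
  U2356: {x4} {x9} {x10}
  U2456: {x4} {x9} {x10}
  U3456: {x4} {x9} {x10}
  U12345: {x5,x10}
  U12346: {x10}
  U12356: {x10}
  U12456: {x10}
  U13456: {x10}
  U23456: {x4} {x9} {x10}
  U123456: {x10}
C dims 13,28,35,24; δ0: rk 10, SNF 1^10; δ1: rk 18, SNF 1^18; δ2: rk 17, SNF 1^17
Ȟ^0: (13−10)−0=3 ⇒ Z^3
Ȟ^1: (28−18)−10=0 ⇒ 0
Ȟ^2: (35−17)−18=0 ⇒ 0

Ȟ^0(U;F) ≅ Z^3, Ȟ^1(U;F) ≅ 0 and Ȟ^2(U;F) ≅ 0


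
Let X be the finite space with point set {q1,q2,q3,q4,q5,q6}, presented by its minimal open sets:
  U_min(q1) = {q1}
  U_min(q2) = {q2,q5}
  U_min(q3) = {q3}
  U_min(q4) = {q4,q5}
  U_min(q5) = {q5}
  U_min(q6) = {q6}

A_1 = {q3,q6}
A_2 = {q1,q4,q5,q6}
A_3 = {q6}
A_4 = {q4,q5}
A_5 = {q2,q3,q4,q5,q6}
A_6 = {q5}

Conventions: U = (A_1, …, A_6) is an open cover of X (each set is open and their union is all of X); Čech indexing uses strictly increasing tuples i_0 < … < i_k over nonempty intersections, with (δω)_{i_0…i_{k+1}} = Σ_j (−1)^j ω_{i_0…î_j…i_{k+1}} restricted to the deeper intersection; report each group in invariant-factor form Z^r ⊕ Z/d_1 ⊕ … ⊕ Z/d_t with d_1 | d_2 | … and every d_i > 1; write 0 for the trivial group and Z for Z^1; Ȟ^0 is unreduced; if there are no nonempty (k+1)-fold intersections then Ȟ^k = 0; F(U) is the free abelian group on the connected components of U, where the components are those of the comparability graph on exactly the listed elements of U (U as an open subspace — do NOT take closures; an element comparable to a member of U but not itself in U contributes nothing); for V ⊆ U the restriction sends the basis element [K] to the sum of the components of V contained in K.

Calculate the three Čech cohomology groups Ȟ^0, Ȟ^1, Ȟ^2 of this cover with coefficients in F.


nonempty intersections:
  A12={q6} A13={q6} A15={q3,q6} A23={q6} A24={q4,q5} A25={q4,q5,q6} A26={q5} A35={q6} A45={q4,q5} A46={q5} A56={q5}
  A123={q6} A125={q6} A135={q6} A235={q6} A245={q4,q5} A246={q5} A256={q5} A456={q5}
  A1235={q6} A2456={q5}
components per intersection:
  A1: {q3} {q6}
  A2: {q1} {q4,q5} {q6}
  A3: {q6}
  A4: {q4,q5}
  A5: {q2,q4,q5} {q3} {q6}
  A6: {q5}
  A12: {q6}
  A13: {q6}
  A15: {q3} {q6}
  A23: {q6}
  A24: {q4,q5}
  A25: {q4,q5} {q6}
  A26: {q5}
  A35: {q6}
  A45: {q4,q5}
  A46: {q5}
  A56: {q5}
  A123: {q6}
  A125: {q6}
  A135: {q6}
  A235: {q6}
  A245: {q4,q5}
  A246: {q5}
  A256: {q5}
  A456: {q5}
  A1235: {q6}
  A2456: {q5}
C dims 11,13,8,2; δ0: rk 7, SNF 1^7; δ1: rk 6, SNF 1^6; δ2: rk 2, SNF 1^2
Ȟ^0: (11−7)−0=4 ⇒ Z^4
Ȟ^1: (13−6)−7=0 ⇒ 0
Ȟ^2: (8−2)−6=0 ⇒ 0

Ȟ^0 = Z^4; Ȟ^1 = 0; Ȟ^2 = 0


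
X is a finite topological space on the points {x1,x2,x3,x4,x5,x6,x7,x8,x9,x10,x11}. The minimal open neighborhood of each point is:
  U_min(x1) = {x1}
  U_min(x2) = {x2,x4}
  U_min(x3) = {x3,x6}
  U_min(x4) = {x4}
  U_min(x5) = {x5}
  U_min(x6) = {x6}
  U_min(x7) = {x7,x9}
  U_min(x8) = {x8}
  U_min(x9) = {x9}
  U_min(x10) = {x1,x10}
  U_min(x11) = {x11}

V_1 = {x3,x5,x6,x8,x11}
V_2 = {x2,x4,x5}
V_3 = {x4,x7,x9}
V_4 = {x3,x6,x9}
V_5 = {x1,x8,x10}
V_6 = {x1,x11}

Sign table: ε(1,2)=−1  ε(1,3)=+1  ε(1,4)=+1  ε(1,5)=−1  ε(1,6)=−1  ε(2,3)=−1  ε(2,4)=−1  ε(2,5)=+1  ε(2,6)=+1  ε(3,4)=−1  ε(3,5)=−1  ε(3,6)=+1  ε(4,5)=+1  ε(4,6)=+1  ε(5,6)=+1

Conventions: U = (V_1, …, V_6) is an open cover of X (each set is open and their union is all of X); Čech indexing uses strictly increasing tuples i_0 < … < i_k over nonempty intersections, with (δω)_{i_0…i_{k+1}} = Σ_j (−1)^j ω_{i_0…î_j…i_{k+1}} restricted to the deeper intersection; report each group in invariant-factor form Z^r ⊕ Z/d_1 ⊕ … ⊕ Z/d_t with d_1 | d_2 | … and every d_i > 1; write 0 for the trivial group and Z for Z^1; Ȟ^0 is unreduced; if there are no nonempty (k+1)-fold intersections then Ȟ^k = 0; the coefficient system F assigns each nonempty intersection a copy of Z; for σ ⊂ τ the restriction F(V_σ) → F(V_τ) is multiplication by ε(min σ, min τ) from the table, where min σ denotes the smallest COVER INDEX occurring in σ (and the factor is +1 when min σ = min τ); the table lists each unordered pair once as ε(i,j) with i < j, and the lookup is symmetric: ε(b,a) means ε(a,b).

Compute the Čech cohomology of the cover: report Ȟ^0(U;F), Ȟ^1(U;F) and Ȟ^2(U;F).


Ȟ^0 ≅ 0, Ȟ^1 ≅ Z ⊕ Z/2 and Ȟ^2 ≅ 0

intersection data:
  V12={x5} V14={x3,x6} V15={x8} V16={x11} V23={x4} V34={x9} V56={x1}
C dims 6,7; δ0: rk 6, SNF 1^5·2
Ȟ^0 = (6 − 6) − 0 = 0, so Ȟ^0 ≅ 0
Ȟ^1 = (7 − 0) − 6 = 1 plus torsion [2], so Ȟ^1 ≅ Z ⊕ Z/2
Ȟ^2 = (0 − 0) − 0 = 0, so Ȟ^2 ≅ 0


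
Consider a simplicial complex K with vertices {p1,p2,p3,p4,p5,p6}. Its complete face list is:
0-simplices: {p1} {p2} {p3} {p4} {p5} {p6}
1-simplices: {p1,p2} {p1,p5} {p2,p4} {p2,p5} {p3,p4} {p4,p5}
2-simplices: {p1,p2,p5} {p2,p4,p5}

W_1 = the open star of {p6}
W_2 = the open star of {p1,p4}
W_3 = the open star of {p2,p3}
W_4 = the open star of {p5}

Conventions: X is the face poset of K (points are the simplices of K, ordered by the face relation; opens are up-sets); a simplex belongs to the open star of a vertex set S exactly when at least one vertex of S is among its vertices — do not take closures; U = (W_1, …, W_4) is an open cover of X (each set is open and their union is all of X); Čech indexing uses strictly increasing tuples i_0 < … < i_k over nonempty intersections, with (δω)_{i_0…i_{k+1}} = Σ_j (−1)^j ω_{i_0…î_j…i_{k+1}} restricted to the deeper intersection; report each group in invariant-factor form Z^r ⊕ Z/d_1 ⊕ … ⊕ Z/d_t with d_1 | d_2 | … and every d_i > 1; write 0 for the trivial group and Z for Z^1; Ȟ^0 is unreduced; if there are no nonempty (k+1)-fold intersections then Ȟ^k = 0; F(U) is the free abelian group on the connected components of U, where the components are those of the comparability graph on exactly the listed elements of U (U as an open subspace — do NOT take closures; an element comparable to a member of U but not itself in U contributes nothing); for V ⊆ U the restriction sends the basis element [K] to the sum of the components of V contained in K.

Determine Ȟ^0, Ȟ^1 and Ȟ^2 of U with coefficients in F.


Ȟ^0 = Z^2, Ȟ^1 = 0, Ȟ^2 = 0

nerve simplices:
  W1={{p6}} W2={{p1},{p4},{p1,p2},{p1,p5},{p2,p4},{p3,p4},{p4,p5},{p1,p2,p5},{p2,p4,p5}} W3={{p2},{p3},{p1,p2},{p2,p4},{p2,p5},{p3,p4},{p1,p2,p5},{p2,p4,p5}} W4={{p5},{p1,p5},{p2,p5},{p4,p5},{p1,p2,p5},{p2,p4,p5}}
  W23={{p1,p2},{p2,p4},{p3,p4},{p1,p2,p5},{p2,p4,p5}} W24={{p1,p5},{p4,p5},{p1,p2,p5},{p2,p4,p5}} W34={{p2,p5},{p1,p2,p5},{p2,p4,p5}}
  W234={{p1,p2,p5},{p2,p4,p5}}
components per intersection:
  W1: {{p6}}
  W2: {{p1},{p1,p2},{p1,p5},{p1,p2,p5}} {{p4},{p2,p4},{p3,p4},{p4,p5},{p2,p4,p5}}
  W3: {{p2},{p1,p2},{p2,p4},{p2,p5},{p1,p2,p5},{p2,p4,p5}} {{p3},{p3,p4}}
  W4: {{p5},{p1,p5},{p2,p5},{p4,p5},{p1,p2,p5},{p2,p4,p5}}
  W23: {{p1,p2},{p1,p2,p5}} {{p2,p4},{p2,p4,p5}} {{p3,p4}}
  W24: {{p1,p5},{p1,p2,p5}} {{p4,p5},{p2,p4,p5}}
  W34: {{p2,p5},{p1,p2,p5},{p2,p4,p5}}
  W234: {{p1,p2,p5}} {{p2,p4,p5}}
C dims 6,6,2; δ0: rk 4, SNF 1^4; δ1: rk 2, SNF 1^2
degree 0: 6−4−0 = 2 → Ȟ^0 ≅ Z^2
degree 1: 6−2−4 = 0 → Ȟ^1 ≅ 0
degree 2: 2−0−2 = 0 → Ȟ^2 ≅ 0


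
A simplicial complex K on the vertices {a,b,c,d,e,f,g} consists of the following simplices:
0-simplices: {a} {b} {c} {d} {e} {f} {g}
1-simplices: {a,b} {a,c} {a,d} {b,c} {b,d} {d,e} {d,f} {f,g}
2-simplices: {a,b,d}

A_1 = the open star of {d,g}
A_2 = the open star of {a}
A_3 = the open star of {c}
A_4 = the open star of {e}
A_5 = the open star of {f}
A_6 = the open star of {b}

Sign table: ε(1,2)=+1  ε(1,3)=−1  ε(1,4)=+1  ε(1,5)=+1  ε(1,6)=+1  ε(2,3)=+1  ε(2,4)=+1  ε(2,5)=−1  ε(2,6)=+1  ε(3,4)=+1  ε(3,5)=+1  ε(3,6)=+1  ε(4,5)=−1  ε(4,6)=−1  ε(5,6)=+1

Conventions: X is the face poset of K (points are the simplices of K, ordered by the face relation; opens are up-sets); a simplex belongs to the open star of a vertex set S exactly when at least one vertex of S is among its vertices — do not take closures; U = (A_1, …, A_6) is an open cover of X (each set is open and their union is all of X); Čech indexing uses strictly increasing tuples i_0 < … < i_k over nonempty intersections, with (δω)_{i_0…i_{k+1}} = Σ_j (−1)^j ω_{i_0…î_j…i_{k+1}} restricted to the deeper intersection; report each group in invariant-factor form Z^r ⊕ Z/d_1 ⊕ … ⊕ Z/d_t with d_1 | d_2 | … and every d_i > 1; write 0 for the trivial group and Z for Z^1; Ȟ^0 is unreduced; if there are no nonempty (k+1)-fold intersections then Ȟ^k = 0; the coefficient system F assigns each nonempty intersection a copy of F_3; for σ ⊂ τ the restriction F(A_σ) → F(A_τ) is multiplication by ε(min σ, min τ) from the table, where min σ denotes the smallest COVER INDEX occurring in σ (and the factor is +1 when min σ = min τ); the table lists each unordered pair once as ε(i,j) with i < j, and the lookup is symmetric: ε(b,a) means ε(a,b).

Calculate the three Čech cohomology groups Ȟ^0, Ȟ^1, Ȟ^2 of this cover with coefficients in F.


intersection data:
  A1={{d},{g},{a,d},{b,d},{d,e},{d,f},{f,g},{a,b,d}} A2={{a},{a,b},{a,c},{a,d},{a,b,d}} A3={{c},{a,c},{b,c}} A4={{e},{d,e}} A5={{f},{d,f},{f,g}} A6={{b},{a,b},{b,c},{b,d},{a,b,d}}
  A12={{a,d},{a,b,d}} A14={{d,e}} A15={{d,f},{f,g}} A16={{b,d},{a,b,d}} A23={{a,c}} A26={{a,b},{a,b,d}} A36={{b,c}}
  A126={{a,b,d}}
C dims 6,7,1; δ0: rk_F3 5; δ1: rk_F3 1
Ȟ^0 = (6 − 5) − 0 = 1, so Ȟ^0 ≅ Z/3
Ȟ^1 = (7 − 1) − 5 = 1, so Ȟ^1 ≅ Z/3
Ȟ^2 = (1 − 0) − 1 = 0, so Ȟ^2 ≅ 0

Ȟ^0 = Z/3,  Ȟ^1 = Z/3,  Ȟ^2 = 0
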